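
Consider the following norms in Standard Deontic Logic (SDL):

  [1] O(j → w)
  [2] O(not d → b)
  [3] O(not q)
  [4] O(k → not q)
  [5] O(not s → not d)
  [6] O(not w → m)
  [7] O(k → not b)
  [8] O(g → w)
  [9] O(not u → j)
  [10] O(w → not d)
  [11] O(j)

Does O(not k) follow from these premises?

From premise 11 we have O(j).
From O(j) and premise 1, O(j → w), we obtain O(w).
Applying K to premise 10 (O(w → not d)) and O(w) yields O(not d).
Applying K to premise 2 (O(not d → b)) and O(not d) yields O(b).
The contrapositive of premise 7 (O(k → not b)) is O(b → not k), and O(b) is already established, so O(not k).
Premises 3, 4, 5, 6, 8, 9 do not contribute to this derivation.
So O(not k) follows.

Yes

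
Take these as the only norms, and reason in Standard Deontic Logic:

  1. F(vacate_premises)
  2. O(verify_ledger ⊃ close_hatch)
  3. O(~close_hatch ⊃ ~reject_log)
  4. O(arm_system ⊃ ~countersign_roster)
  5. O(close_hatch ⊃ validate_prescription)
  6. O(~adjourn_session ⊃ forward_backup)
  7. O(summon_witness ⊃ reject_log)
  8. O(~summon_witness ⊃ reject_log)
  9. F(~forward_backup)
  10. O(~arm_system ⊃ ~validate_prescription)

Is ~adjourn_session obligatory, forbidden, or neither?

Neither

Premise 6 is O(~adjourn_session ⊃ forward_backup); even if O(forward_backup) held, inferring O(~adjourn_session) would be affirming the consequent — invalid.
No premise or chain of K-axiom applications forces O(~adjourn_session), and none forces O(adjourn_session). So ~adjourn_session is neither obligatory nor forbidden under these norms.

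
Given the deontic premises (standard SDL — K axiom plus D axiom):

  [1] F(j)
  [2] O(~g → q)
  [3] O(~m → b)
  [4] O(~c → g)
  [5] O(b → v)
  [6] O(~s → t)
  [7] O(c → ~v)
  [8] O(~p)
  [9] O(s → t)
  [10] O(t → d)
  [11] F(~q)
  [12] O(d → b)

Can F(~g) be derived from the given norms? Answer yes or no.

Yes

By case analysis on s: premise 9 gives O(s → t) and premise 6 gives O(~s → t), so O(t) either way.
With premise 10, O(t → d), the K-axiom yields O(d).
From O(d) and premise 12, O(d → b), we obtain O(b).
With premise 5, O(b → v), the K-axiom yields O(v).
Premise 7 is O(c → ~v); contrapositively O(v → ~c). Since O(v) holds, K gives O(~c).
From O(~c) and premise 4, O(~c → g), we obtain O(g).
Premises 1, 2, 3, 8, 11 do not contribute to this derivation.
So O(g) holds, i.e. F(~g). The claim follows.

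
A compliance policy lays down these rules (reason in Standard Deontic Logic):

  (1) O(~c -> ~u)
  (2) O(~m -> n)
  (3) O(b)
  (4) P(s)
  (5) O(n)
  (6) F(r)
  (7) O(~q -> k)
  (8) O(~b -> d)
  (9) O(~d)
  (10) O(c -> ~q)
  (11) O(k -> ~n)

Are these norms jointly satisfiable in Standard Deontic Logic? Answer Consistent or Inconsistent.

Premise 8 is O(~b -> d), but O(~b) is not derivable from the premises, so it does not yield O(d).
So O(d) is not derivable, and the apparent clash with O(~d) does not arise.
A world satisfying every obligation exists (e.g. b=true, c=false, d=false, k=false, m=false, n=true, q=true, r=false, s=false, u=false); no atom is both obligatory and forbidden, so the set is consistent.

Consistent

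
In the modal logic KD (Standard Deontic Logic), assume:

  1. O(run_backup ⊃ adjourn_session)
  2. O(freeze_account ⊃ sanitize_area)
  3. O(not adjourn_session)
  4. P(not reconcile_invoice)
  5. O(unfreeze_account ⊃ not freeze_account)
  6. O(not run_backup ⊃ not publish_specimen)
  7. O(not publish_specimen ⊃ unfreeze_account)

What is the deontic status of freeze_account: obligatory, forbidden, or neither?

From premise 3 we have O(not adjourn_session).
Premise 1, O(run_backup ⊃ adjourn_session), contraposes to O(not adjourn_session ⊃ not run_backup); with O(not adjourn_session) we get O(not run_backup).
Premise 6 is O(not run_backup ⊃ not publish_specimen); since O(not run_backup), deontic closure gives O(not publish_specimen).
With premise 7, O(not publish_specimen ⊃ unfreeze_account), the K-axiom yields O(unfreeze_account).
Premise 5 is O(unfreeze_account ⊃ not freeze_account); since O(unfreeze_account), deontic closure gives O(not freeze_account).
Premises 2, 4 do not contribute to this derivation.
Thus O(not freeze_account), which is F(freeze_account): freeze_account is forbidden.

Forbidden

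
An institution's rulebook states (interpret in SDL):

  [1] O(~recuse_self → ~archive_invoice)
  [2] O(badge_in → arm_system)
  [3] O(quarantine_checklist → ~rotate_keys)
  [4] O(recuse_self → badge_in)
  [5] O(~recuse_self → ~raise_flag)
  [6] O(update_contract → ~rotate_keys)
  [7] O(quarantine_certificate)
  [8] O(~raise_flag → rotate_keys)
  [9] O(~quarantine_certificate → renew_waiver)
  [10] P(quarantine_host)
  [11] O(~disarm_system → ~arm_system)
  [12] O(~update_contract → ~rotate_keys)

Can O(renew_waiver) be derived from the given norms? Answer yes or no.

Premise 9 is O(~quarantine_certificate → renew_waiver), but O(~quarantine_certificate) is not derivable from the premises, so it does not yield O(renew_waiver).
No other premise forces O(renew_waiver). An ideal world satisfying every premise can still have renew_waiver false, so O(renew_waiver) is not derivable.

No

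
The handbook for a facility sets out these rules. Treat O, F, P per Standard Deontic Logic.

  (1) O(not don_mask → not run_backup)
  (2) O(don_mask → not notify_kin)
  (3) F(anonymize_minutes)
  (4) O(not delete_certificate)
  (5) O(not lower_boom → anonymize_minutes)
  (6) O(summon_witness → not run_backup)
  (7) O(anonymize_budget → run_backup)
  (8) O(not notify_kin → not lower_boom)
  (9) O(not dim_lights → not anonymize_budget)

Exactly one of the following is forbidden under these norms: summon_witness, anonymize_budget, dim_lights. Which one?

Premise 3, F(anonymize_minutes), is equivalent to O(not anonymize_minutes).
The contrapositive of premise 5 (O(not lower_boom → anonymize_minutes)) is O(not anonymize_minutes → lower_boom), and O(not anonymize_minutes) is already established, so O(lower_boom).
Premise 8 is O(not notify_kin → not lower_boom); contrapositively O(lower_boom → notify_kin). Since O(lower_boom) holds, K gives O(notify_kin).
Premise 2, O(don_mask → not notify_kin), contraposes to O(notify_kin → not don_mask); with O(notify_kin) we get O(not don_mask).
From O(not don_mask) and premise 1, O(not don_mask → not run_backup), we obtain O(not run_backup).
The contrapositive of premise 7 (O(anonymize_budget → run_backup)) is O(not run_backup → not anonymize_budget), and O(not run_backup) is already established, so O(not anonymize_budget).
So O(not anonymize_budget) holds, i.e. anonymize_budget is forbidden. None of the other listed options is forbidden under the premises.

anonymize_budget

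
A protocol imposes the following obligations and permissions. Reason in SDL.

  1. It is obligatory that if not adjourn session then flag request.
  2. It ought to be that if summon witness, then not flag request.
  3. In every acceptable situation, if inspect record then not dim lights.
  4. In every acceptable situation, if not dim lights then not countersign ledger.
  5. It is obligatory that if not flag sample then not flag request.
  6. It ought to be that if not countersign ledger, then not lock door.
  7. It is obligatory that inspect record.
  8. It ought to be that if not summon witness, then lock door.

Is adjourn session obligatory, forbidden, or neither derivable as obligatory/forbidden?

Obligatory

Premise 7 states O(inspect_record) outright.
Premise 3 is O(inspect_record → ¬dim_lights); since O(inspect_record), deontic closure gives O(¬dim_lights).
Applying K to premise 4 (O(¬dim_lights → ¬countersign_ledger)) and O(¬dim_lights) yields O(¬countersign_ledger).
Applying K to premise 6 (O(¬countersign_ledger → ¬lock_door)) and O(¬countersign_ledger) yields O(¬lock_door).
Premise 8 is O(¬summon_witness → lock_door); contrapositively O(¬lock_door → summon_witness). Since O(¬lock_door) holds, K gives O(summon_witness).
Applying K to premise 2 (O(summon_witness → ¬flag_request)) and O(summon_witness) yields O(¬flag_request).
Premise 1, O(¬adjourn_session → flag_request), contraposes to O(¬flag_request → adjourn_session); with O(¬flag_request) we get O(adjourn_session).
Premise 5 does not contribute to this derivation.
Hence adjourn_session is obligatory.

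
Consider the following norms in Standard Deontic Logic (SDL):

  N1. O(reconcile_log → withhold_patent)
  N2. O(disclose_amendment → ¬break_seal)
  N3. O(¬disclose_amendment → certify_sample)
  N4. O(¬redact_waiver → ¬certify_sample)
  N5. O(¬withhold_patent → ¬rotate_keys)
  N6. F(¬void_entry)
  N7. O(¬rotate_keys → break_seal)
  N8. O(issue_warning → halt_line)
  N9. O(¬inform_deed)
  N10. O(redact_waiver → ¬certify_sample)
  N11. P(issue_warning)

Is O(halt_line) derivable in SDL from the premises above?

No

Premise 8 is O(issue_warning → halt_line), but O(issue_warning) is not derivable from the premises (the permission P(issue_warning) asserts only ¬O(¬issue_warning), not O(issue_warning)), so it does not yield O(halt_line).
No other premise forces O(halt_line). An ideal world satisfying every premise can still have halt_line false, so O(halt_line) is not derivable.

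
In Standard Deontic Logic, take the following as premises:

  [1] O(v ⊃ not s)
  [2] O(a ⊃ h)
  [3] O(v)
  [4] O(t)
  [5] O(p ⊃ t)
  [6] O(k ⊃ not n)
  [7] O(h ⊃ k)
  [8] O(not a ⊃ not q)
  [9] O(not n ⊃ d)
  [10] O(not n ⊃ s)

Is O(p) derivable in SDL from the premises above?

Premise 5 is O(p ⊃ t); even if O(t) held, inferring O(p) would be affirming the consequent — invalid.
No other premise forces O(p). An ideal world satisfying every premise can still have p false, so O(p) is not derivable.

No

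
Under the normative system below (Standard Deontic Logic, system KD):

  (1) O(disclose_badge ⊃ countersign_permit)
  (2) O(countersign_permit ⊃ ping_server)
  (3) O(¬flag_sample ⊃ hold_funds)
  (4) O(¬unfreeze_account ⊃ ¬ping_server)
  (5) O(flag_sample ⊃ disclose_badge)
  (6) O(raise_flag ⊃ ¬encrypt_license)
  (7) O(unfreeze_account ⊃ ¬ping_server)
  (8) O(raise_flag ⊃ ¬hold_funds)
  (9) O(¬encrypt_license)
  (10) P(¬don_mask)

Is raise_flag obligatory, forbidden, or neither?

Premises 4 and 7 are O(¬unfreeze_account ⊃ ¬ping_server) and O(unfreeze_account ⊃ ¬ping_server); every ideal world satisfies ¬unfreeze_account or unfreeze_account, so in either case ¬ping_server holds — hence O(¬ping_server).
The contrapositive of premise 2 (O(countersign_permit ⊃ ping_server)) is O(¬ping_server ⊃ ¬countersign_permit), and O(¬ping_server) is already established, so O(¬countersign_permit).
Premise 1 is O(disclose_badge ⊃ countersign_permit); contrapositively O(¬countersign_permit ⊃ ¬disclose_badge). Since O(¬countersign_permit) holds, K gives O(¬disclose_badge).
Premise 5 is O(flag_sample ⊃ disclose_badge); contrapositively O(¬disclose_badge ⊃ ¬flag_sample). Since O(¬disclose_badge) holds, K gives O(¬flag_sample).
Premise 3 is O(¬flag_sample ⊃ hold_funds); since O(¬flag_sample), deontic closure gives O(hold_funds).
The contrapositive of premise 8 (O(raise_flag ⊃ ¬hold_funds)) is O(hold_funds ⊃ ¬raise_flag), and O(hold_funds) is already established, so O(¬raise_flag).
Premises 6, 9, 10 do not contribute to this derivation.
Thus O(¬raise_flag), which is F(raise_flag): raise_flag is forbidden.

Forbidden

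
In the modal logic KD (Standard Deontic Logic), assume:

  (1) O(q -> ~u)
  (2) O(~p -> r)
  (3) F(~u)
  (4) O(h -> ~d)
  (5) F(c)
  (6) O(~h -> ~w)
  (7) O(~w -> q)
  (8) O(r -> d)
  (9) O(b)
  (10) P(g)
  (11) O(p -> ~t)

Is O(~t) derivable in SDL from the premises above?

Premise 3 is F(~u), i.e. O(u).
The contrapositive of premise 1 (O(q -> ~u)) is O(u -> ~q), and O(u) is already established, so O(~q).
Premise 7, O(~w -> q), contraposes to O(~q -> w); with O(~q) we get O(w).
Premise 6 is O(~h -> ~w); contrapositively O(w -> h). Since O(w) holds, K gives O(h).
Premise 4 is O(h -> ~d); since O(h), deontic closure gives O(~d).
Premise 8, O(r -> d), contraposes to O(~d -> ~r); with O(~d) we get O(~r).
Premise 2 is O(~p -> r); contrapositively O(~r -> p). Since O(~r) holds, K gives O(p).
With premise 11, O(p -> ~t), the K-axiom yields O(~t).
Premises 5, 9, 10 do not contribute to this derivation.
So O(~t) follows.

Yes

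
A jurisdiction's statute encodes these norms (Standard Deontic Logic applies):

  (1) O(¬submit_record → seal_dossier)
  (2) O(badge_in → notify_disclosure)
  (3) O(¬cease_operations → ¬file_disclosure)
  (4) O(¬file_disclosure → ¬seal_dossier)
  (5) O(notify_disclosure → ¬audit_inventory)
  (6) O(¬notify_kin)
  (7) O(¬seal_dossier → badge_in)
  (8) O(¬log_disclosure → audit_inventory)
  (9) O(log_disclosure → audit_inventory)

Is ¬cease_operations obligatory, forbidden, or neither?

Forbidden

Premises 9 and 8 cover both cases: O(log_disclosure → audit_inventory) and O(¬log_disclosure → audit_inventory). Since log_disclosure ∨ ¬log_disclosure is a tautology, O(audit_inventory) follows.
The contrapositive of premise 5 (O(notify_disclosure → ¬audit_inventory)) is O(audit_inventory → ¬notify_disclosure), and O(audit_inventory) is already established, so O(¬notify_disclosure).
The contrapositive of premise 2 (O(badge_in → notify_disclosure)) is O(¬notify_disclosure → ¬badge_in), and O(¬notify_disclosure) is already established, so O(¬badge_in).
Premise 7, O(¬seal_dossier → badge_in), contraposes to O(¬badge_in → seal_dossier); with O(¬badge_in) we get O(seal_dossier).
Premise 4 is O(¬file_disclosure → ¬seal_dossier); contrapositively O(seal_dossier → file_disclosure). Since O(seal_dossier) holds, K gives O(file_disclosure).
Premise 3 is O(¬cease_operations → ¬file_disclosure); contrapositively O(file_disclosure → cease_operations). Since O(file_disclosure) holds, K gives O(cease_operations).
Premises 1, 6 do not contribute to this derivation.
Thus O(cease_operations), which is F(¬cease_operations): ¬cease_operations is forbidden.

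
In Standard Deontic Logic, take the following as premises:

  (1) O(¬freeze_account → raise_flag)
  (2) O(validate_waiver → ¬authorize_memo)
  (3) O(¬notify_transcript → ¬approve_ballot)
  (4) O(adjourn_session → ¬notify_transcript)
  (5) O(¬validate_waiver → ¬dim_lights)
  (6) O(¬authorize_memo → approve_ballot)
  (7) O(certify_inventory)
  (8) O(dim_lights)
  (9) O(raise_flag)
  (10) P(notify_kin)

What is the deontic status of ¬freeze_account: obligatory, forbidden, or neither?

Premise 1 is O(¬freeze_account → raise_flag); even if O(raise_flag) held, inferring O(¬freeze_account) would be affirming the consequent — invalid.
No premise or chain of K-axiom applications forces O(¬freeze_account), and none forces O(freeze_account). So ¬freeze_account is neither obligatory nor forbidden under these norms.

Neither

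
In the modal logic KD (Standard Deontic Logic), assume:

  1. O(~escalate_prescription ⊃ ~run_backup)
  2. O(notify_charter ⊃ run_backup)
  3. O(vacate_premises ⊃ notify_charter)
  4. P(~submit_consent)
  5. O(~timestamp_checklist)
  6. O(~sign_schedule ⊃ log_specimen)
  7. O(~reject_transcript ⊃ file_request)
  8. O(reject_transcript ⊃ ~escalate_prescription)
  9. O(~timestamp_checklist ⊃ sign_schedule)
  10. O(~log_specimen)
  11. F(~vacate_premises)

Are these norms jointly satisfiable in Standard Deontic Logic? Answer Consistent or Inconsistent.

Consistent

Premise 6 is O(~sign_schedule ⊃ log_specimen), but O(~sign_schedule) is not derivable from the premises, so it does not yield O(log_specimen).
So O(log_specimen) is not derivable, and the apparent clash with O(~log_specimen) does not arise.
A world satisfying every obligation exists (e.g. escalate_prescription=true, file_request=true, log_specimen=false, notify_charter=true, reject_transcript=false, run_backup=true, sign_schedule=true, submit_consent=false, timestamp_checklist=false, vacate_premises=true); no atom is both obligatory and forbidden, so the set is consistent.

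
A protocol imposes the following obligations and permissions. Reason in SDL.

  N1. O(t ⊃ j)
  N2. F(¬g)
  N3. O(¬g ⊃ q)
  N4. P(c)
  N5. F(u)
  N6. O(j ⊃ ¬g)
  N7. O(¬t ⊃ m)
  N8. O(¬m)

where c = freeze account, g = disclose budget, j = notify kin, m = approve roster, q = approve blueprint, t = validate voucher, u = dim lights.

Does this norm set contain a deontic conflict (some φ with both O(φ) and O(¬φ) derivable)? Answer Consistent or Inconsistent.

F(¬g) at premise 2 means O(g).
Premise 6, O(j ⊃ ¬g), contraposes to O(g ⊃ ¬j); with O(g) we get O(¬j).
Premise 1 is O(t ⊃ j); contrapositively O(¬j ⊃ ¬t). Since O(¬j) holds, K gives O(¬t).
Premise 7 is O(¬t ⊃ m); since O(¬t), deontic closure gives O(m).
Yet premise 8 states O(¬m).
We now have both O(m) and O(¬m) — m is simultaneously obligatory and forbidden, violating the D-axiom.

Inconsistent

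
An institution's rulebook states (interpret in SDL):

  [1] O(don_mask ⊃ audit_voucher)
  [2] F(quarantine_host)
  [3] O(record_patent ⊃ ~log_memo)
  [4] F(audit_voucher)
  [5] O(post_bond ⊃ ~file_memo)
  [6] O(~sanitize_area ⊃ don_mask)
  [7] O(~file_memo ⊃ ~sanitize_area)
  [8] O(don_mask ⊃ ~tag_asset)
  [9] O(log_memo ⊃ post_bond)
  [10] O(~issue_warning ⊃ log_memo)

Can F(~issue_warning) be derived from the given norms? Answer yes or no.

Premise 4, F(audit_voucher), is equivalent to O(~audit_voucher).
Premise 1 is O(don_mask ⊃ audit_voucher); contrapositively O(~audit_voucher ⊃ ~don_mask). Since O(~audit_voucher) holds, K gives O(~don_mask).
Premise 6 is O(~sanitize_area ⊃ don_mask); contrapositively O(~don_mask ⊃ sanitize_area). Since O(~don_mask) holds, K gives O(sanitize_area).
Premise 7, O(~file_memo ⊃ ~sanitize_area), contraposes to O(sanitize_area ⊃ file_memo); with O(sanitize_area) we get O(file_memo).
Premise 5 is O(post_bond ⊃ ~file_memo); contrapositively O(file_memo ⊃ ~post_bond). Since O(file_memo) holds, K gives O(~post_bond).
Premise 9 is O(log_memo ⊃ post_bond); contrapositively O(~post_bond ⊃ ~log_memo). Since O(~post_bond) holds, K gives O(~log_memo).
Premise 10, O(~issue_warning ⊃ log_memo), contraposes to O(~log_memo ⊃ issue_warning); with O(~log_memo) we get O(issue_warning).
Premises 2, 3, 8 do not contribute to this derivation.
So O(issue_warning) holds, i.e. F(~issue_warning). The claim follows.

Yes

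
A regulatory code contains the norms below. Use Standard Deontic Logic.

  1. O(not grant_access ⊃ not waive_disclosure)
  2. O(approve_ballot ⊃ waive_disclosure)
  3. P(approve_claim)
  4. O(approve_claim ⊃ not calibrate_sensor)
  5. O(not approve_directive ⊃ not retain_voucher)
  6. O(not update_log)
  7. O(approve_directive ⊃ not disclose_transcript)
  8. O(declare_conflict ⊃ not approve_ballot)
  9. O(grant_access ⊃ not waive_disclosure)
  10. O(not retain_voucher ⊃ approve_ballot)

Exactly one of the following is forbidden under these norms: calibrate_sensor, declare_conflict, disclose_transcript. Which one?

disclose_transcript

Premises 9 and 1 are O(grant_access ⊃ not waive_disclosure) and O(not grant_access ⊃ not waive_disclosure); every ideal world satisfies grant_access or not grant_access, so in either case not waive_disclosure holds — hence O(not waive_disclosure).
Premise 2 is O(approve_ballot ⊃ waive_disclosure); contrapositively O(not waive_disclosure ⊃ not approve_ballot). Since O(not waive_disclosure) holds, K gives O(not approve_ballot).
Premise 10, O(not retain_voucher ⊃ approve_ballot), contraposes to O(not approve_ballot ⊃ retain_voucher); with O(not approve_ballot) we get O(retain_voucher).
Premise 5 is O(not approve_directive ⊃ not retain_voucher); contrapositively O(retain_voucher ⊃ approve_directive). Since O(retain_voucher) holds, K gives O(approve_directive).
Premise 7 is O(approve_directive ⊃ not disclose_transcript); since O(approve_directive), deontic closure gives O(not disclose_transcript).
So O(not disclose_transcript) holds, i.e. disclose_transcript is forbidden. None of the other listed options is forbidden under the premises.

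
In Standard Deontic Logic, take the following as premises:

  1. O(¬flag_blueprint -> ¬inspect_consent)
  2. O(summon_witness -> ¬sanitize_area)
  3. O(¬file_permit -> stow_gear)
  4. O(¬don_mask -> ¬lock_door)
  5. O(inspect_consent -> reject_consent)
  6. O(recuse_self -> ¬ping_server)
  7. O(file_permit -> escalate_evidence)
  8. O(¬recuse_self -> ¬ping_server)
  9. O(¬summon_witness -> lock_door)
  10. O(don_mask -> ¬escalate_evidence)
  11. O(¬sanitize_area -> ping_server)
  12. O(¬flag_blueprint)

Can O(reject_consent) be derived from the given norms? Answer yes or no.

No

Premise 5 is O(inspect_consent -> reject_consent), but O(inspect_consent) is not derivable from the premises, so it does not yield O(reject_consent).
No other premise forces O(reject_consent). An ideal world satisfying every premise can still have reject_consent false, so O(reject_consent) is not derivable.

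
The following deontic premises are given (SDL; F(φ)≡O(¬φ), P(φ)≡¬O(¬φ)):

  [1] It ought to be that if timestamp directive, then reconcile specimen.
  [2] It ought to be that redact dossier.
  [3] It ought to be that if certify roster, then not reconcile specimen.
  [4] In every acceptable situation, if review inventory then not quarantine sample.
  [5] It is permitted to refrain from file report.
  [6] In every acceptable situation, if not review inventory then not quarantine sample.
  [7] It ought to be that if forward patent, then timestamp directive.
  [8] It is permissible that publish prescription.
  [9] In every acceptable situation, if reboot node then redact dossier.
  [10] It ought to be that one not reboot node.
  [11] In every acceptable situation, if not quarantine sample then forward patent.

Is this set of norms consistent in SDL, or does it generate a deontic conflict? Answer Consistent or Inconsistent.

Premise 9 is O(reboot_node → redact_dossier); even if O(redact_dossier) held, inferring O(reboot_node) would be affirming the consequent — invalid.
So O(reboot_node) is not derivable, and the apparent clash with O(¬reboot_node) does not arise.
A world satisfying every obligation exists (e.g. certify_roster=false, file_report=false, forward_patent=true, publish_prescription=false, quarantine_sample=false, reboot_node=false, reconcile_specimen=true, redact_dossier=true, review_inventory=false, timestamp_directive=true); no atom is both obligatory and forbidden, so the set is consistent.

Consistent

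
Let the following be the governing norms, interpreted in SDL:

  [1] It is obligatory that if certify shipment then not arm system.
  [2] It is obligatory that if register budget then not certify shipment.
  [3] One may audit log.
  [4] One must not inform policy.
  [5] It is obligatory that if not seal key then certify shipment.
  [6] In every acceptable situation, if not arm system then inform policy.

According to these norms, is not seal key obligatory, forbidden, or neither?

Forbidden

Premise 4 is F(inform_policy), i.e. O(¬inform_policy).
Premise 6, O(¬arm_system → inform_policy), contraposes to O(¬inform_policy → arm_system); with O(¬inform_policy) we get O(arm_system).
Premise 1, O(certify_shipment → ¬arm_system), contraposes to O(arm_system → ¬certify_shipment); with O(arm_system) we get O(¬certify_shipment).
Premise 5, O(¬seal_key → certify_shipment), contraposes to O(¬certify_shipment → seal_key); with O(¬certify_shipment) we get O(seal_key).
Premises 2, 3 do not contribute to this derivation.
Thus O(seal_key), which is F(¬seal_key): ¬seal_key is forbidden.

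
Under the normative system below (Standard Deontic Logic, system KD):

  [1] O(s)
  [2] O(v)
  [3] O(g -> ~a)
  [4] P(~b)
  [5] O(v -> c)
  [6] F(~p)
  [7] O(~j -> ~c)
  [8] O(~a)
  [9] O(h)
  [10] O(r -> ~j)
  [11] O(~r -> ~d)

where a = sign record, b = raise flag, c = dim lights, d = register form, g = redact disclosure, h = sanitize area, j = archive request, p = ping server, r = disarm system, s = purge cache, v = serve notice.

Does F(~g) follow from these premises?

Premise 3 is O(g -> ~a); even if O(~a) held, inferring O(g) would be affirming the consequent — invalid.
No other premise forces O(g). An ideal world satisfying every premise can still have ~g true, so F(~g) is not derivable.

No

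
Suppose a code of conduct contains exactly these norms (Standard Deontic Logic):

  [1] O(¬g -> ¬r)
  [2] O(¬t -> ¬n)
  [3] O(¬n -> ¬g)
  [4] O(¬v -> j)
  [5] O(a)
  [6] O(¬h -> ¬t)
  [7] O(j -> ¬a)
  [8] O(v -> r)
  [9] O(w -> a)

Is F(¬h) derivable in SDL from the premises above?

Premise 5 gives O(a).
Premise 7 is O(j -> ¬a); contrapositively O(a -> ¬j). Since O(a) holds, K gives O(¬j).
Premise 4, O(¬v -> j), contraposes to O(¬j -> v); with O(¬j) we get O(v).
Premise 8 is O(v -> r); since O(v), deontic closure gives O(r).
The contrapositive of premise 1 (O(¬g -> ¬r)) is O(r -> g), and O(r) is already established, so O(g).
Premise 3 is O(¬n -> ¬g); contrapositively O(g -> n). Since O(g) holds, K gives O(n).
The contrapositive of premise 2 (O(¬t -> ¬n)) is O(n -> t), and O(n) is already established, so O(t).
Premise 6 is O(¬h -> ¬t); contrapositively O(t -> h). Since O(t) holds, K gives O(h).
Premise 9 does not contribute to this derivation.
So O(h) holds, i.e. F(¬h). The claim follows.

Yes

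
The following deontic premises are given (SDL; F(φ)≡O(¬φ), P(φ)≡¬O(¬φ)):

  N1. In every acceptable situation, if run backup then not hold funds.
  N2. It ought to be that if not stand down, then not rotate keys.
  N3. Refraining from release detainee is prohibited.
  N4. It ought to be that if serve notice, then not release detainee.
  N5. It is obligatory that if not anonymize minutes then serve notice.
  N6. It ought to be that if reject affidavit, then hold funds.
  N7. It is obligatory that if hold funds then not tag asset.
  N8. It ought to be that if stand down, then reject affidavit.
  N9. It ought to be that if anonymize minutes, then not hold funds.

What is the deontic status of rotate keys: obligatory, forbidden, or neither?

Forbidden

F(¬release_detainee) at premise 3 means O(release_detainee).
The contrapositive of premise 4 (O(serve_notice → ¬release_detainee)) is O(release_detainee → ¬serve_notice), and O(release_detainee) is already established, so O(¬serve_notice).
Premise 5, O(¬anonymize_minutes → serve_notice), contraposes to O(¬serve_notice → anonymize_minutes); with O(¬serve_notice) we get O(anonymize_minutes).
Premise 9 is O(anonymize_minutes → ¬hold_funds); since O(anonymize_minutes), deontic closure gives O(¬hold_funds).
The contrapositive of premise 6 (O(reject_affidavit → hold_funds)) is O(¬hold_funds → ¬reject_affidavit), and O(¬hold_funds) is already established, so O(¬reject_affidavit).
Premise 8, O(stand_down → reject_affidavit), contraposes to O(¬reject_affidavit → ¬stand_down); with O(¬reject_affidavit) we get O(¬stand_down).
Applying K to premise 2 (O(¬stand_down → ¬rotate_keys)) and O(¬stand_down) yields O(¬rotate_keys).
Premises 1, 7 do not contribute to this derivation.
Thus O(¬rotate_keys), which is F(rotate_keys): rotate_keys is forbidden.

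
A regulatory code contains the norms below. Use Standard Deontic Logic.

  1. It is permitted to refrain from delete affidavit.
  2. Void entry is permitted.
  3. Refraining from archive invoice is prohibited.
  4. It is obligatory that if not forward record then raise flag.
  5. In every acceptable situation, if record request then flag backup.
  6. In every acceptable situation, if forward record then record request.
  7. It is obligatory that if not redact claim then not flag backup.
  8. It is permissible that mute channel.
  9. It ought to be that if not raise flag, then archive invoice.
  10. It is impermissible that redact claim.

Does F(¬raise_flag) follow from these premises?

Yes

F(redact_claim) at premise 10 means O(¬redact_claim).
Applying K to premise 7 (O(¬redact_claim → ¬flag_backup)) and O(¬redact_claim) yields O(¬flag_backup).
Premise 5, O(record_request → flag_backup), contraposes to O(¬flag_backup → ¬record_request); with O(¬flag_backup) we get O(¬record_request).
Premise 6 is O(forward_record → record_request); contrapositively O(¬record_request → ¬forward_record). Since O(¬record_request) holds, K gives O(¬forward_record).
With premise 4, O(¬forward_record → raise_flag), the K-axiom yields O(raise_flag).
Premises 1, 2, 3, 8, 9 do not contribute to this derivation.
So O(raise_flag) holds, i.e. F(¬raise_flag). The claim follows.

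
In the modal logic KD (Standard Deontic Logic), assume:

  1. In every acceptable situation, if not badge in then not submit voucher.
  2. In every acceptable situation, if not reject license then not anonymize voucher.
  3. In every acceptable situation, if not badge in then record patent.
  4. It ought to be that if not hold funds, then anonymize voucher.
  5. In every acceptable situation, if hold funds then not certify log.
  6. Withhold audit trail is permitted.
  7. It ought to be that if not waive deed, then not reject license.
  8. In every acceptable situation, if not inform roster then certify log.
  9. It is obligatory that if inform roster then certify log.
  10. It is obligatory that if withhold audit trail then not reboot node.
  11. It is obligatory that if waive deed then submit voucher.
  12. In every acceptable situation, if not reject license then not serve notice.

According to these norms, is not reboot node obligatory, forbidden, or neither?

Neither

Premise 10 is O(withhold_audit_trail → ¬reboot_node), but O(withhold_audit_trail) is not derivable from the premises (the permission P(withhold_audit_trail) asserts only ¬O(¬withhold_audit_trail), not O(withhold_audit_trail)), so it does not yield O(¬reboot_node).
No premise or chain of K-axiom applications forces O(¬reboot_node), and none forces O(reboot_node). So ¬reboot_node is neither obligatory nor forbidden under these norms.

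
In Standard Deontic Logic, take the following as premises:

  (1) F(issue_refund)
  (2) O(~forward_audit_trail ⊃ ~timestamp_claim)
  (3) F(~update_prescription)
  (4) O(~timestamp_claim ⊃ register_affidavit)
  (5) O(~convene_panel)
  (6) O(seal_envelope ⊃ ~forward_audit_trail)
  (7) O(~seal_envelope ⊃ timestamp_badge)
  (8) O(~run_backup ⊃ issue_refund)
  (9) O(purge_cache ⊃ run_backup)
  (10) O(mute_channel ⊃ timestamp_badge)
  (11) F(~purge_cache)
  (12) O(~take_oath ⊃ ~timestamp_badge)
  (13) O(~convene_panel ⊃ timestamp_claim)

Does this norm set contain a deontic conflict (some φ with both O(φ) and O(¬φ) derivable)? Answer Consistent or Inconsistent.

Consistent

Premise 8 is O(~run_backup ⊃ issue_refund), but O(~run_backup) is not derivable from the premises, so it does not yield O(issue_refund).
So O(issue_refund) is not derivable, and the apparent clash with O(~issue_refund) does not arise.
A world satisfying every obligation exists (e.g. convene_panel=false, forward_audit_trail=true, issue_refund=false, mute_channel=false, purge_cache=true, register_affidavit=false, run_backup=true, seal_envelope=false, take_oath=true, timestamp_badge=true, timestamp_claim=true, update_prescription=true); no atom is both obligatory and forbidden, so the set is consistent.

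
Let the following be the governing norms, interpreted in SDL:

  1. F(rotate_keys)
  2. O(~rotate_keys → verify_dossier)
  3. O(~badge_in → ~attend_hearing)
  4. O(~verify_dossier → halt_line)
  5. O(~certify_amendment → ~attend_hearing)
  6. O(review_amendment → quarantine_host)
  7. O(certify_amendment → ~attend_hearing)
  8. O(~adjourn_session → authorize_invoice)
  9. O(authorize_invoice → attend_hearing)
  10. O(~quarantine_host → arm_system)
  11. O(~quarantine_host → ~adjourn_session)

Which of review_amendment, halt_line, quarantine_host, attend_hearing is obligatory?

quarantine_host

Premises 7 and 5 cover both cases: O(certify_amendment → ~attend_hearing) and O(~certify_amendment → ~attend_hearing). Since certify_amendment ∨ ~certify_amendment is a tautology, O(~attend_hearing) follows.
Premise 9 is O(authorize_invoice → attend_hearing); contrapositively O(~attend_hearing → ~authorize_invoice). Since O(~attend_hearing) holds, K gives O(~authorize_invoice).
The contrapositive of premise 8 (O(~adjourn_session → authorize_invoice)) is O(~authorize_invoice → adjourn_session), and O(~authorize_invoice) is already established, so O(adjourn_session).
Premise 11, O(~quarantine_host → ~adjourn_session), contraposes to O(adjourn_session → quarantine_host); with O(adjourn_session) we get O(quarantine_host).
So O(quarantine_host) holds — quarantine_host is obligatory. None of the other listed options is made obligatory by any chain of premises.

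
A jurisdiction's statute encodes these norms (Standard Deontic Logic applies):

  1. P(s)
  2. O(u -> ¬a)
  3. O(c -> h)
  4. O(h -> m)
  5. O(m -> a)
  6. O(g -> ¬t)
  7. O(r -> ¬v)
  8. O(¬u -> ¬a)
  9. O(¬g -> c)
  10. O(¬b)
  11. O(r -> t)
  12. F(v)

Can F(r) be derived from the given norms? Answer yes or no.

Yes

By case analysis on ¬u: premise 8 gives O(¬u -> ¬a) and premise 2 gives O(u -> ¬a), so O(¬a) either way.
Premise 5 is O(m -> a); contrapositively O(¬a -> ¬m). Since O(¬a) holds, K gives O(¬m).
The contrapositive of premise 4 (O(h -> m)) is O(¬m -> ¬h), and O(¬m) is already established, so O(¬h).
Premise 3 is O(c -> h); contrapositively O(¬h -> ¬c). Since O(¬h) holds, K gives O(¬c).
Premise 9, O(¬g -> c), contraposes to O(¬c -> g); with O(¬c) we get O(g).
With premise 6, O(g -> ¬t), the K-axiom yields O(¬t).
The contrapositive of premise 11 (O(r -> t)) is O(¬t -> ¬r), and O(¬t) is already established, so O(¬r).
Premises 1, 7, 10, 12 do not contribute to this derivation.
So O(¬r) holds, i.e. F(r). The claim follows.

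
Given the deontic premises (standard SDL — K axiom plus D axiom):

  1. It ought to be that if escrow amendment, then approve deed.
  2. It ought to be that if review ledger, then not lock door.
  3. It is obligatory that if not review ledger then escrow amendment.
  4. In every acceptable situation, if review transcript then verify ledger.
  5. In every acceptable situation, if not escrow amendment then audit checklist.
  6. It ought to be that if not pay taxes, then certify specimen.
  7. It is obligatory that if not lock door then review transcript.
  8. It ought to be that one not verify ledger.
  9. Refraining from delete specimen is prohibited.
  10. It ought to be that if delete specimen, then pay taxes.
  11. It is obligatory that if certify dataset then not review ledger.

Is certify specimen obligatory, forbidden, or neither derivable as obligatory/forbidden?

Neither

Premise 6 is O(¬pay_taxes → certify_specimen), but O(¬pay_taxes) is not derivable from the premises, so it does not yield O(certify_specimen).
No premise or chain of K-axiom applications forces O(certify_specimen), and none forces O(¬certify_specimen). So certify_specimen is neither obligatory nor forbidden under these norms.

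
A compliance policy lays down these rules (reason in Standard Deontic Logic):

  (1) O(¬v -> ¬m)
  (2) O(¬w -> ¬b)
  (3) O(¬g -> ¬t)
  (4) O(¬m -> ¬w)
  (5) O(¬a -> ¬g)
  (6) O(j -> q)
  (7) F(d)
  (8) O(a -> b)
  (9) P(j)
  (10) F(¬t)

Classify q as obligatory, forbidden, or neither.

Neither

Premise 6 is O(j -> q), but O(j) is not derivable from the premises (the permission P(j) asserts only ¬O(¬j), not O(j)), so it does not yield O(q).
No premise or chain of K-axiom applications forces O(q), and none forces O(¬q). So q is neither obligatory nor forbidden under these norms.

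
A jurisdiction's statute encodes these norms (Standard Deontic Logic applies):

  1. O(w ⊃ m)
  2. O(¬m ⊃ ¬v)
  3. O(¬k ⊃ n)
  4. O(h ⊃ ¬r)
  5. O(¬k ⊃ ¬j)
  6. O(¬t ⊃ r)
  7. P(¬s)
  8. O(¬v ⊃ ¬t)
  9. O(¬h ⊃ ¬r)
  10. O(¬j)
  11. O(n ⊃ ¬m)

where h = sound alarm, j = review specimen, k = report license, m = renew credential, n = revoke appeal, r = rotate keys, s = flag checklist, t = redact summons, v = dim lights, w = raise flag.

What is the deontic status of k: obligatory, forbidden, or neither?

Obligatory

By case analysis on h: premise 4 gives O(h ⊃ ¬r) and premise 9 gives O(¬h ⊃ ¬r), so O(¬r) either way.
Premise 6 is O(¬t ⊃ r); contrapositively O(¬r ⊃ t). Since O(¬r) holds, K gives O(t).
Premise 8 is O(¬v ⊃ ¬t); contrapositively O(t ⊃ v). Since O(t) holds, K gives O(v).
The contrapositive of premise 2 (O(¬m ⊃ ¬v)) is O(v ⊃ m), and O(v) is already established, so O(m).
Premise 11 is O(n ⊃ ¬m); contrapositively O(m ⊃ ¬n). Since O(m) holds, K gives O(¬n).
The contrapositive of premise 3 (O(¬k ⊃ n)) is O(¬n ⊃ k), and O(¬n) is already established, so O(k).
Premises 1, 5, 7, 10 do not contribute to this derivation.
Hence k is obligatory.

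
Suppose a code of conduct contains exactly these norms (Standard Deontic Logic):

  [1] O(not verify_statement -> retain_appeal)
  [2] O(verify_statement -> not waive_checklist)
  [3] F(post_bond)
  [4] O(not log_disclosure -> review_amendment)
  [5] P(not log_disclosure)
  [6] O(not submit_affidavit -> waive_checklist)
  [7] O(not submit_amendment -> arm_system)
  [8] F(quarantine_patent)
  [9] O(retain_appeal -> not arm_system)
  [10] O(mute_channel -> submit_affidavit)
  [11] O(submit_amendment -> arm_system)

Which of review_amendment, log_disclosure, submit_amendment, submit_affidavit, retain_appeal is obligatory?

Premises 7 and 11 are O(not submit_amendment -> arm_system) and O(submit_amendment -> arm_system); every ideal world satisfies not submit_amendment or submit_amendment, so in either case arm_system holds — hence O(arm_system).
Premise 9 is O(retain_appeal -> not arm_system); contrapositively O(arm_system -> not retain_appeal). Since O(arm_system) holds, K gives O(not retain_appeal).
The contrapositive of premise 1 (O(not verify_statement -> retain_appeal)) is O(not retain_appeal -> verify_statement), and O(not retain_appeal) is already established, so O(verify_statement).
Premise 2 is O(verify_statement -> not waive_checklist); since O(verify_statement), deontic closure gives O(not waive_checklist).
The contrapositive of premise 6 (O(not submit_affidavit -> waive_checklist)) is O(not waive_checklist -> submit_affidavit), and O(not waive_checklist) is already established, so O(submit_affidavit).
So O(submit_affidavit) holds — submit_affidavit is obligatory. None of the other listed options is made obligatory by any chain of premises.

submit_affidavit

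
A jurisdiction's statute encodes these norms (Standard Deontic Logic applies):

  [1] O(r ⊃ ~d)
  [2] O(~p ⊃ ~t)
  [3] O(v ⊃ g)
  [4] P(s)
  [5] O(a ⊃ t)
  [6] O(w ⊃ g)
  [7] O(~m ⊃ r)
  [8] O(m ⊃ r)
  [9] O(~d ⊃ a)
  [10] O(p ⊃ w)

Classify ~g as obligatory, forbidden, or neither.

Premises 8 and 7 cover both cases: O(m ⊃ r) and O(~m ⊃ r). Since m ∨ ~m is a tautology, O(r) follows.
Premise 1 is O(r ⊃ ~d); since O(r), deontic closure gives O(~d).
Applying K to premise 9 (O(~d ⊃ a)) and O(~d) yields O(a).
With premise 5, O(a ⊃ t), the K-axiom yields O(t).
Premise 2, O(~p ⊃ ~t), contraposes to O(t ⊃ p); with O(t) we get O(p).
With premise 10, O(p ⊃ w), the K-axiom yields O(w).
From O(w) and premise 6, O(w ⊃ g), we obtain O(g).
Premises 3, 4 do not contribute to this derivation.
Thus O(g), which is F(~g): ~g is forbidden.

Forbidden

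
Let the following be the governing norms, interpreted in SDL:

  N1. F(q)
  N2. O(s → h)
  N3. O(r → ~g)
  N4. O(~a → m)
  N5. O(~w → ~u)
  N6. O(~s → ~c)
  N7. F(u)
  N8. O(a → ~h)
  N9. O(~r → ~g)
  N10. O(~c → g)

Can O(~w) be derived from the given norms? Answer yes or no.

Premise 5 is O(~w → ~u); even if O(~u) held, inferring O(~w) would be affirming the consequent — invalid.
No other premise forces O(~w). An ideal world satisfying every premise can still have ~w false, so O(~w) is not derivable.

No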